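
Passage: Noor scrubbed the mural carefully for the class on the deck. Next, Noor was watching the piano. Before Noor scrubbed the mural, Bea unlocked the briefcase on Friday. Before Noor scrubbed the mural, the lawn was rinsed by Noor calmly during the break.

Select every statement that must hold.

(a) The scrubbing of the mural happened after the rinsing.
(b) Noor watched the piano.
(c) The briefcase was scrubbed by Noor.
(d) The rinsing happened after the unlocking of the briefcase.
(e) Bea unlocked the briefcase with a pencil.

(a) Entailed — the narrative places the rinsing before the scrubbing.
(b) Entailed — 'watch' is an activity; 'was watching' entails that some watching happened, so 'watched' holds.
(c) Not entailed — Noor scrubbed the mural, not the briefcase; the briefcase belongs to the unlocking event.
(d) Not entailed — the narrative doesn't order the unlocking relative to the rinsing.
(e) Not entailed — 'with a pencil' adds information not in the original event.

(a), (b)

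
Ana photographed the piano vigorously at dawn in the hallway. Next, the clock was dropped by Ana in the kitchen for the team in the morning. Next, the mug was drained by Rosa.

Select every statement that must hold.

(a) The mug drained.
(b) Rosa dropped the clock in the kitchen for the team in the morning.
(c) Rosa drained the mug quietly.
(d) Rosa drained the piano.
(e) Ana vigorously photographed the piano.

(a), (e)

(a) Entailed — 'Rosa drained the mug' is causative; it entails the inchoative 'the mug drained'.
(b) Not entailed — the passage has Ana dropping the clock, not Rosa.
(c) Not entailed — 'quietly' adds information not in the original event.
(d) Not entailed — Rosa drained the mug, not the piano; the piano belongs to the photographing event.
(e) Entailed — every conjunct here is already in the original photographing event.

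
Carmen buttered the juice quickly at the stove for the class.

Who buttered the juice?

Carmen

'Carmen' marks the agent of the buttering event.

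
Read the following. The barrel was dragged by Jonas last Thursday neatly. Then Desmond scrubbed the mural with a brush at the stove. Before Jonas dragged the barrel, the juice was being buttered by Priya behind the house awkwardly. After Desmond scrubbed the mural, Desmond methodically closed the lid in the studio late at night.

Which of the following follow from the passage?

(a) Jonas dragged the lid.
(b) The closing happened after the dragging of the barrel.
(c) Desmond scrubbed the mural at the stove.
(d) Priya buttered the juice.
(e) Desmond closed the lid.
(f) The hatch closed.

(b), (c), (e)

(a) Not entailed — Jonas dragged the barrel, not the lid; the lid belongs to the closing event.
(b) Entailed — the narrative places the dragging before the closing.
(c) Entailed — the original entails any weakening of itself; this just drops 'with a brush'.
(d) Not entailed — 'was buttering' is progressive on an accomplishment; it does not entail the completed 'buttered'.
(e) Entailed — the original entails any weakening of itself; this just drops 'methodically', 'late at night', 'in the studio'.
(f) Not entailed — the lid is what closed, not the hatch.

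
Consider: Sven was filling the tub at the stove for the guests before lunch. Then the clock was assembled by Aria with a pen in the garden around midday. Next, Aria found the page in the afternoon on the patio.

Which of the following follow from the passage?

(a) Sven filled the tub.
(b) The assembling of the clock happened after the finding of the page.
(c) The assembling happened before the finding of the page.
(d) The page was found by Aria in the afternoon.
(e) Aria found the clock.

(a) Not entailed — 'was filling' is progressive on an accomplishment; it does not entail the completed 'filled'.
(b) Not entailed — the narrative places the assembling before the finding, not after.
(c) Entailed — the narrative places the assembling before the finding.
(d) Entailed — the original entails any weakening of itself; this just drops 'on the patio'.
(e) Not entailed — Aria found the page, not the clock; the clock belongs to the assembling event.

(c), (d)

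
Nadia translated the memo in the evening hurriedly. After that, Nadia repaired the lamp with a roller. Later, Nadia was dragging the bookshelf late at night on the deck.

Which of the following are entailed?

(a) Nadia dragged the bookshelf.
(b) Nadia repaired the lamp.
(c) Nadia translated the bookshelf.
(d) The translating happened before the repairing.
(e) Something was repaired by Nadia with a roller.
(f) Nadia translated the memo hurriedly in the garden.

(a), (b), (d), (e)

(a) Entailed — 'drag' is an activity; 'was dragging' entails that some dragging happened, so 'dragged' holds.
(b) Entailed — every conjunct here is already in the original repairing event.
(c) Not entailed — Nadia translated the memo, not the bookshelf; the bookshelf belongs to the dragging event.
(d) Entailed — the narrative places the translating before the repairing.
(e) Entailed — this follows by dropping conjuncts from the repairing event's description.
(f) Not entailed — 'in the garden' adds information not in the original event.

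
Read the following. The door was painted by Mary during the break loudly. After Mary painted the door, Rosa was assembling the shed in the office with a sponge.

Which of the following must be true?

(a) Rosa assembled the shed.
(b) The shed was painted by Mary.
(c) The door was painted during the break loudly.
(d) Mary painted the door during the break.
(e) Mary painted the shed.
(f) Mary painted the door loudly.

(a) Not entailed — 'was assembling' is progressive on an accomplishment; it does not entail the completed 'assembled'.
(b) Not entailed — Mary painted the door, not the shed; the shed belongs to the assembling event.
(c) Entailed — this follows by dropping conjuncts from the painting event's description.
(d) Entailed — the original entails any weakening of itself; this just drops 'loudly'.
(e) Not entailed — Mary painted the door, not the shed; the shed belongs to the assembling event.
(f) Entailed — every conjunct here is already in the original painting event.

(c), (d), (f)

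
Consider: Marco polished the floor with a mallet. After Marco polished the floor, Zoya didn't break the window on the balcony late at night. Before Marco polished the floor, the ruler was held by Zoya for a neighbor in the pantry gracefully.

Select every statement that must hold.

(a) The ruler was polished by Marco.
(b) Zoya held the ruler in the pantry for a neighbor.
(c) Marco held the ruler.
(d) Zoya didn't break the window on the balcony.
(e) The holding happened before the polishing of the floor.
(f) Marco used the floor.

(a) Not entailed — Marco polished the floor, not the ruler; the ruler belongs to the holding event.
(b) Entailed — dropping 'gracefully' leaves a sub-description the original still satisfies.
(c) Not entailed — the passage has Zoya holding the ruler, not Marco.
(d) Not entailed — dropping 'late at night' under negation is not valid — the original leaves open that Zoya broke the window some other way.
(e) Entailed — the narrative places the holding before the polishing.
(f) Not entailed — the floor is the patient, not an instrument — Marco used a mallet.

(b), (e)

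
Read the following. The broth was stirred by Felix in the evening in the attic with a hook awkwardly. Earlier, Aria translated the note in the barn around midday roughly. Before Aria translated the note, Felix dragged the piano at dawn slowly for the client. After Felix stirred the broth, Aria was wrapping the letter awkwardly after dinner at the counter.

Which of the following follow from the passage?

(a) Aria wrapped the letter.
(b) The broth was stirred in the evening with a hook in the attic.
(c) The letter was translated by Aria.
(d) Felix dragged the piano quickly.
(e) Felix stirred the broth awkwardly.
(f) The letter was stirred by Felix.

(a) Not entailed — 'was wrapping' is progressive on an accomplishment; it does not entail the completed 'wrapped'.
(b) Entailed — this follows by dropping conjuncts from the stirring event's description.
(c) Not entailed — Aria translated the note, not the letter; the letter belongs to the wrapping event.
(d) Not entailed — 'quickly' adds a manner not in (and inconsistent with) the original.
(e) Entailed — dropping 'in the attic', 'with a hook', 'in the evening' leaves a sub-description the original still satisfies.
(f) Not entailed — Felix stirred the broth, not the letter; the letter belongs to the wrapping event.

(b), (e)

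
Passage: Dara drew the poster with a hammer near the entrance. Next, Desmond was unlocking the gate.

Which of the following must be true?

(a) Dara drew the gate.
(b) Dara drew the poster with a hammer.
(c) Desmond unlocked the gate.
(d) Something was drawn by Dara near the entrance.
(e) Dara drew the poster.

(b), (d), (e)

(a) Not entailed — Dara drew the poster, not the gate; the gate belongs to the unlocking event.
(b) Entailed — dropping 'near the entrance' leaves a sub-description the original still satisfies.
(c) Not entailed — 'was unlocking' is progressive on an accomplishment; it does not entail the completed 'unlocked'.
(d) Entailed — the original entails any weakening of itself; this just drops 'with a hammer' and generalizes the patient.
(e) Entailed — dropping 'with a hammer', 'near the entrance' leaves a sub-description the original still satisfies.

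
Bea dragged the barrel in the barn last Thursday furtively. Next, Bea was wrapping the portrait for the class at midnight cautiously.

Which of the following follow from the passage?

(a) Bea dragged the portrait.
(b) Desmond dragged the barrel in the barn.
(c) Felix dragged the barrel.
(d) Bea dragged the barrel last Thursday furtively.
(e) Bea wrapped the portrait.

(a) Not entailed — Bea dragged the barrel, not the portrait; the portrait belongs to the wrapping event.
(b) Not entailed — the passage has Bea dragging the barrel, not Desmond.
(c) Not entailed — the passage has Bea dragging the barrel, not Felix.
(d) Entailed — dropping 'in the barn' leaves a sub-description the original still satisfies.
(e) Not entailed — 'was wrapping' is progressive on an accomplishment; it does not entail the completed 'wrapped'.

(d)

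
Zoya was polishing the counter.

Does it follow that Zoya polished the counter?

yes

'polish' is atelic; if Zoya was polishing the counter, then Zoya polished the counter (for some time).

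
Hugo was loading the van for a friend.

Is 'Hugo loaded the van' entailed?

no

'was loading' is progressive; for an accomplishment like 'load the van', it doesn't entail completion.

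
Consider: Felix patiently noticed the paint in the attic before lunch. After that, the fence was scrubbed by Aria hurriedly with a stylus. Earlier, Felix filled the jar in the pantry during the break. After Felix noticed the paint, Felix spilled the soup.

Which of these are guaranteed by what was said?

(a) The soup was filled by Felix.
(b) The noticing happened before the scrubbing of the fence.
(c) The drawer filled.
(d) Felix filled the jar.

(b), (d)

(a) Not entailed — Felix filled the jar, not the soup; the soup belongs to the spilling event.
(b) Entailed — the narrative places the noticing before the scrubbing.
(c) Not entailed — the jar is what filled, not the drawer.
(d) Entailed — every conjunct here is already in the original filling event.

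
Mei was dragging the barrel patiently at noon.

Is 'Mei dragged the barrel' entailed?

yes

'drag' is atelic; if Mei was dragging the barrel, then Mei dragged the barrel (for some time).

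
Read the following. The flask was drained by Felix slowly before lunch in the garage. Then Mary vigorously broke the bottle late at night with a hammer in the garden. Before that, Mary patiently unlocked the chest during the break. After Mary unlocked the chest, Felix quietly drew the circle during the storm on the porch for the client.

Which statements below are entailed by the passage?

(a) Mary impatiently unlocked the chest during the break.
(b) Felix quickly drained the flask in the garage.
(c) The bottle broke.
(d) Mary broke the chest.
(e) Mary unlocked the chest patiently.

(c), (e)

(a) Not entailed — 'impatiently' adds a manner not in (and inconsistent with) the original.
(b) Not entailed — 'quickly' adds a manner not in (and inconsistent with) the original.
(c) Entailed — 'Mary broke the bottle' is causative; it entails the inchoative 'the bottle broke'.
(d) Not entailed — Mary broke the bottle, not the chest; the chest belongs to the unlocking event.
(e) Entailed — the original entails any weakening of itself; this just drops 'during the break'.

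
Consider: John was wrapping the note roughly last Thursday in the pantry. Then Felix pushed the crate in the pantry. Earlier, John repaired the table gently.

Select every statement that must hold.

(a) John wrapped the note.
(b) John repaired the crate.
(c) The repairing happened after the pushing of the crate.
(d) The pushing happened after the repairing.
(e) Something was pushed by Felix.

(d), (e)

(a) Not entailed — 'was wrapping' is progressive on an accomplishment; it does not entail the completed 'wrapped'.
(b) Not entailed — John repaired the table, not the crate; the crate belongs to the pushing event.
(c) Not entailed — the narrative places the repairing before the pushing, not after.
(d) Entailed — the narrative places the repairing before the pushing.
(e) Entailed — every conjunct here is already in the original pushing event.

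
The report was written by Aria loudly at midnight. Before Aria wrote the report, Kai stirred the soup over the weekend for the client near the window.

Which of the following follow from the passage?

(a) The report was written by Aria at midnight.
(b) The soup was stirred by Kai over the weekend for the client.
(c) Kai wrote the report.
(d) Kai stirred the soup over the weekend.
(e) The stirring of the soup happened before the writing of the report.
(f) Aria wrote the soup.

(a), (b), (d), (e)

(a) Entailed — dropping 'loudly' leaves a sub-description the original still satisfies.
(b) Entailed — this follows by dropping conjuncts from the stirring event's description.
(c) Not entailed — the passage has Aria writing the report, not Kai.
(d) Entailed — every conjunct here is already in the original stirring event.
(e) Entailed — the narrative places the stirring before the writing.
(f) Not entailed — Aria wrote the report, not the soup; the soup belongs to the stirring event.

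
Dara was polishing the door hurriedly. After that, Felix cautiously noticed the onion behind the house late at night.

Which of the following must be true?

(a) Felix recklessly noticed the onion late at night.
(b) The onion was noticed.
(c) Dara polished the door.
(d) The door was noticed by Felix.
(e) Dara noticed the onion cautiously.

(b), (c)

(a) Not entailed — 'recklessly' adds a manner not in (and inconsistent with) the original.
(b) Entailed — dropping 'late at night', 'behind the house', 'cautiously' and generalizing the agent leaves a sub-description the original still satisfies.
(c) Entailed — 'polish' is an activity; 'was polishing' entails that some polishing happened, so 'polished' holds.
(d) Not entailed — Felix noticed the onion, not the door; the door belongs to the polishing event.
(e) Not entailed — the passage has Felix noticing the onion, not Dara.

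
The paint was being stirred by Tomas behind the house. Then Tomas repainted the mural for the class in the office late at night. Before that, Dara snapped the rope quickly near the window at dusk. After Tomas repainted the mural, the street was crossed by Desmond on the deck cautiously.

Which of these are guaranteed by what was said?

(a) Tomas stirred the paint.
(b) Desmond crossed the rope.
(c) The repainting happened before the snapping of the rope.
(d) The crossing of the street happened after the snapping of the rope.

(a), (d)

(a) Entailed — 'stir' is an activity; 'was stirring' entails that some stirring happened, so 'stirred' holds.
(b) Not entailed — Desmond crossed the street, not the rope; the rope belongs to the snapping event.
(c) Not entailed — the narrative places the snapping before the repainting, not after.
(d) Entailed — the narrative places the snapping before the crossing.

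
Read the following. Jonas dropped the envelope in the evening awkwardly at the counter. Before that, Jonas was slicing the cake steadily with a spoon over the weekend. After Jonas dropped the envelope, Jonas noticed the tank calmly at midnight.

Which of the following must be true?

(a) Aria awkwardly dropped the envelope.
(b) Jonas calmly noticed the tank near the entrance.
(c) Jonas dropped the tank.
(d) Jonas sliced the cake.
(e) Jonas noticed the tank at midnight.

(a) Not entailed — the passage has Jonas dropping the envelope, not Aria.
(b) Not entailed — 'near the entrance' adds information not in the original event.
(c) Not entailed — Jonas dropped the envelope, not the tank; the tank belongs to the noticing event.
(d) Not entailed — 'was slicing' is progressive on an accomplishment; it does not entail the completed 'sliced'.
(e) Entailed — dropping 'calmly' leaves a sub-description the original still satisfies.

(e)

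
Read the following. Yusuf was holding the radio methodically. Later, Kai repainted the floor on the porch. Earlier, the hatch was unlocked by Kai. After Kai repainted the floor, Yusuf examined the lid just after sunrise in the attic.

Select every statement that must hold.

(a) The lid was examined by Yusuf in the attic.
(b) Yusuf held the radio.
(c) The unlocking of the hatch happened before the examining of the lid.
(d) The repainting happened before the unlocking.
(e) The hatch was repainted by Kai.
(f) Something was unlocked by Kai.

(a) Entailed — the original entails any weakening of itself; this just drops 'just after sunrise'.
(b) Entailed — 'hold' is an activity; 'was holding' entails that some holding happened, so 'held' holds.
(c) Entailed — the narrative places the unlocking before the examining.
(d) Not entailed — the narrative places the unlocking before the repainting, not after.
(e) Not entailed — Kai repainted the floor, not the hatch; the hatch belongs to the unlocking event.
(f) Entailed — this follows by dropping conjuncts from the unlocking event's description.

(a), (b), (c), (f)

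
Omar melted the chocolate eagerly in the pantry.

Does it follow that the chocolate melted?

yes

'Omar melted the chocolate' is the causative; it entails the inchoative 'the chocolate melted'.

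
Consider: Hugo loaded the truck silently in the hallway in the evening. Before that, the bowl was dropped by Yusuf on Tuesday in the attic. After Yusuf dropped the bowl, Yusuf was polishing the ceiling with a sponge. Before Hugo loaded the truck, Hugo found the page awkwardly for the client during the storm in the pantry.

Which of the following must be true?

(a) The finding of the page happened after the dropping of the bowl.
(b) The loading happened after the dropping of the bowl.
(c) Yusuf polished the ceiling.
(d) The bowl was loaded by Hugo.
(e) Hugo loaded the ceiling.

(a) Not entailed — the narrative doesn't order the dropping relative to the finding.
(b) Entailed — the narrative places the dropping before the loading.
(c) Entailed — 'polish' is an activity; 'was polishing' entails that some polishing happened, so 'polished' holds.
(d) Not entailed — Hugo loaded the truck, not the bowl; the bowl belongs to the dropping event.
(e) Not entailed — Hugo loaded the truck, not the ceiling; the ceiling belongs to the polishing event.

(b), (c)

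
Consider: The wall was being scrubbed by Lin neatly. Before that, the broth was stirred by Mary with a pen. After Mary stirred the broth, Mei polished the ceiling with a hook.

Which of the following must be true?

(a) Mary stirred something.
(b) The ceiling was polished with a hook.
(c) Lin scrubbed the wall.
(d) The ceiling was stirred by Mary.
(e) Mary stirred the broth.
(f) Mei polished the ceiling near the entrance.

(a) Entailed — dropping 'with a pen' and generalizing the patient leaves a sub-description the original still satisfies.
(b) Entailed — generalizing the agent leaves a sub-description the original still satisfies.
(c) Entailed — 'scrub' is an activity; 'was scrubbing' entails that some scrubbing happened, so 'scrubbed' holds.
(d) Not entailed — Mary stirred the broth, not the ceiling; the ceiling belongs to the polishing event.
(e) Entailed — every conjunct here is already in the original stirring event.
(f) Not entailed — 'near the entrance' adds information not in the original event.

(a), (b), (c), (e)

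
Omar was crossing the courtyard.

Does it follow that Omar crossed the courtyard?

'was crossing' is progressive; for an accomplishment like 'cross the courtyard', it doesn't entail completion.

no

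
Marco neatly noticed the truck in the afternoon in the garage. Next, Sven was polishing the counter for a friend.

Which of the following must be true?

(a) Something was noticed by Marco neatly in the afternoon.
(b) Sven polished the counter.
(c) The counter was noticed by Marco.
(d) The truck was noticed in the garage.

(a), (b), (d)

(a) Entailed — the original entails any weakening of itself; this just drops 'in the garage' and generalizes the patient.
(b) Entailed — 'polish' is an activity; 'was polishing' entails that some polishing happened, so 'polished' holds.
(c) Not entailed — Marco noticed the truck, not the counter; the counter belongs to the polishing event.
(d) Entailed — every conjunct here is already in the original noticing event.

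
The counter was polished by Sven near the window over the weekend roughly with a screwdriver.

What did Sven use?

'with a screwdriver' marks the instrument of the polishing event.

a screwdriver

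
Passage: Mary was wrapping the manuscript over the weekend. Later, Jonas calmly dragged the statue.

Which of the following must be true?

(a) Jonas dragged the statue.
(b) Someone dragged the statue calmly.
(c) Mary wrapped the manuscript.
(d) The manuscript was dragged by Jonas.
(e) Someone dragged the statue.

(a) Entailed — dropping 'calmly' leaves a sub-description the original still satisfies.
(b) Entailed — this follows by dropping conjuncts from the dragging event's description.
(c) Not entailed — 'was wrapping' is progressive on an accomplishment; it does not entail the completed 'wrapped'.
(d) Not entailed — Jonas dragged the statue, not the manuscript; the manuscript belongs to the wrapping event.
(e) Entailed — this follows by dropping conjuncts from the dragging event's description.

(a), (b), (e)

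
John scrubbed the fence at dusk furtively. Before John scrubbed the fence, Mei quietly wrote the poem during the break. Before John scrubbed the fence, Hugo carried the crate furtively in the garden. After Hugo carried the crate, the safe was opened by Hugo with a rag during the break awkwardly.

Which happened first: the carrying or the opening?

the carrying

The connectives place the carrying before the opening.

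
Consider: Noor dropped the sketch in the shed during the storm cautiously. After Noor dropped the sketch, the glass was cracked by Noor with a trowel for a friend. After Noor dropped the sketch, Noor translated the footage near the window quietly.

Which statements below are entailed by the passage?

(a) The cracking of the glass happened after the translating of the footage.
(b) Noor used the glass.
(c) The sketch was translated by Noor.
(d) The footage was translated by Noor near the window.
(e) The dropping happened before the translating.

(a) Not entailed — the narrative doesn't order the translating relative to the cracking.
(b) Not entailed — the glass is the patient, not an instrument — Noor used a trowel.
(c) Not entailed — Noor translated the footage, not the sketch; the sketch belongs to the dropping event.
(d) Entailed — every conjunct here is already in the original translating event.
(e) Entailed — the narrative places the dropping before the translating.

(d), (e)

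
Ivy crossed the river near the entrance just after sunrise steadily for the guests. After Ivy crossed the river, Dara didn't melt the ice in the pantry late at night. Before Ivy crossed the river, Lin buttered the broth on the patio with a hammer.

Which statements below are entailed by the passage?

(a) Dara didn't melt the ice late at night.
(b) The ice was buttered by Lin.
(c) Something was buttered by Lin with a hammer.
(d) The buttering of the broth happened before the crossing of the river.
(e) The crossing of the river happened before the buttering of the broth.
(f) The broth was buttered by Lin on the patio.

(a) Not entailed — dropping 'in the pantry' under negation is not valid — the original leaves open that Dara melted the ice some other way.
(b) Not entailed — Lin buttered the broth, not the ice; the ice belongs to the melting event.
(c) Entailed — every conjunct here is already in the original buttering event.
(d) Entailed — the narrative places the buttering before the crossing.
(e) Not entailed — the narrative places the buttering before the crossing, not after.
(f) Entailed — dropping 'with a hammer' leaves a sub-description the original still satisfies.

(c), (d), (f)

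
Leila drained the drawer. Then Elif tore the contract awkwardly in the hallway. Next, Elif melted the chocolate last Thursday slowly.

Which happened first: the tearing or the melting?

The connectives place the tearing before the melting.

the tearing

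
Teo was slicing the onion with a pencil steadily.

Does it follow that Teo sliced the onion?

no

'was slicing' is progressive; for an accomplishment like 'slice the onion', it doesn't entail completion.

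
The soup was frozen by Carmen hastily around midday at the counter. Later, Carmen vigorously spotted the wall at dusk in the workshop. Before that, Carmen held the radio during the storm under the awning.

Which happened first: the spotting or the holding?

The connectives place the holding before the spotting.

the holding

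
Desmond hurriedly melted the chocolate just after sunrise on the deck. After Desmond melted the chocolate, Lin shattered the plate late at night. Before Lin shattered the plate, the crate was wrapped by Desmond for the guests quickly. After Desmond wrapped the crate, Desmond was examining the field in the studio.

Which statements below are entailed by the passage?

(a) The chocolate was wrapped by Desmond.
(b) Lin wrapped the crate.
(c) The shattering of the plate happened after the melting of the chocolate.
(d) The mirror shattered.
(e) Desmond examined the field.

(a) Not entailed — Desmond wrapped the crate, not the chocolate; the chocolate belongs to the melting event.
(b) Not entailed — the passage has Desmond wrapping the crate, not Lin.
(c) Entailed — the narrative places the melting before the shattering.
(d) Not entailed — the plate is what shattered, not the mirror.
(e) Entailed — 'examine' is an activity; 'was examining' entails that some examining happened, so 'examined' holds.

(c), (e)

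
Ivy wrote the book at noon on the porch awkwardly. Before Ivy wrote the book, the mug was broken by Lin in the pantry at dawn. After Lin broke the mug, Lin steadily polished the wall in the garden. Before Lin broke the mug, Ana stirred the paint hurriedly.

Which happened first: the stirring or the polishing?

The connectives place the stirring before the polishing.

the stirring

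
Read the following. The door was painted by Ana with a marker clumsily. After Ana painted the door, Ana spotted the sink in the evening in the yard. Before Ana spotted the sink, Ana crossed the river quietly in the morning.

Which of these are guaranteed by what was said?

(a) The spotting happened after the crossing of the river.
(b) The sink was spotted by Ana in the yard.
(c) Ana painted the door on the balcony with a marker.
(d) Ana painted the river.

(a) Entailed — the narrative places the crossing before the spotting.
(b) Entailed — this follows by dropping conjuncts from the spotting event's description.
(c) Not entailed — 'on the balcony' adds information not in the original event.
(d) Not entailed — Ana painted the door, not the river; the river belongs to the crossing event.

(a), (b)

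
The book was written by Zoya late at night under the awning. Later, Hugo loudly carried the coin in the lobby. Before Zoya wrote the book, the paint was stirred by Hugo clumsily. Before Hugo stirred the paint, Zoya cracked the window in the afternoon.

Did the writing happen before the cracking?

no

The narrative orders the cracking before the writing.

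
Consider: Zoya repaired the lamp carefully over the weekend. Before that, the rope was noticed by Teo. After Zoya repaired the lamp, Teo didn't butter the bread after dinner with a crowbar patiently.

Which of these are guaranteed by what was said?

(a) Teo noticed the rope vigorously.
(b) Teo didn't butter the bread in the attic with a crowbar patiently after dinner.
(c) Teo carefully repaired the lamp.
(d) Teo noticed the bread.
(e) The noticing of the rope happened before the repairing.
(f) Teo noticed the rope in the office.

(b), (e)

(a) Not entailed — 'vigorously' adds information not in the original event.
(b) Entailed — under negation, adding a further restriction is entailed: if no such buttering event occurred, none occurred in the attic either.
(c) Not entailed — the passage has Zoya repairing the lamp, not Teo.
(d) Not entailed — Teo noticed the rope, not the bread; the bread belongs to the buttering event.
(e) Entailed — the narrative places the noticing before the repairing.
(f) Not entailed — 'in the office' adds information not in the original event.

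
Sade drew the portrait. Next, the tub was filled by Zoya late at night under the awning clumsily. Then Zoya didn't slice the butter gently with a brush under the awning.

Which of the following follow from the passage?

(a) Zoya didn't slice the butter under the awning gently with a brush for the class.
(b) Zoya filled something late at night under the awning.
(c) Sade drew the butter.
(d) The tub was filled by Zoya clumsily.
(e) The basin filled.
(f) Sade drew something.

(a), (b), (d), (f)

(a) Entailed — under negation, adding a further restriction is entailed: if no such slicing event occurred, none occurred for the class either.
(b) Entailed — the original entails any weakening of itself; this just drops 'clumsily' and generalizes the patient.
(c) Not entailed — Sade drew the portrait, not the butter; the butter belongs to the slicing event.
(d) Entailed — the original entails any weakening of itself; this just drops 'under the awning', 'late at night'.
(e) Not entailed — the tub is what filled, not the basin.
(f) Entailed — every conjunct here is already in the original drawing event.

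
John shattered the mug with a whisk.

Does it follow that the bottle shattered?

Nothing is said about any bottle; only the mug is affected.

no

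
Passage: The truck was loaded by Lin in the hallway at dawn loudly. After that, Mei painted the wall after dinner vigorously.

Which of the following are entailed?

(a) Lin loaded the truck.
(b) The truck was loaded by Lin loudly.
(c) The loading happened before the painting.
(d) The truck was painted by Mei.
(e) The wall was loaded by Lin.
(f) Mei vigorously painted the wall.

(a), (b), (c), (f)

(a) Entailed — dropping 'loudly', 'in the hallway', 'at dawn' leaves a sub-description the original still satisfies.
(b) Entailed — every conjunct here is already in the original loading event.
(c) Entailed — the narrative places the loading before the painting.
(d) Not entailed — Mei painted the wall, not the truck; the truck belongs to the loading event.
(e) Not entailed — Lin loaded the truck, not the wall; the wall belongs to the painting event.
(f) Entailed — the original entails any weakening of itself; this just drops 'after dinner'.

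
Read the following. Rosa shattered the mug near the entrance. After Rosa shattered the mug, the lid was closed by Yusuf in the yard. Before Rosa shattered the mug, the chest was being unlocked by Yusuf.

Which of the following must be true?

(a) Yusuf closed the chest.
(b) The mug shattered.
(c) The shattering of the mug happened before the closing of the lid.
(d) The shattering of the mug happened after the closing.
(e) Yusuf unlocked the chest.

(a) Not entailed — Yusuf closed the lid, not the chest; the chest belongs to the unlocking event.
(b) Entailed — 'Rosa shattered the mug' is causative; it entails the inchoative 'the mug shattered'.
(c) Entailed — the narrative places the shattering before the closing.
(d) Not entailed — the narrative places the shattering before the closing, not after.
(e) Not entailed — 'was unlocking' is progressive on an accomplishment; it does not entail the completed 'unlocked'.

(b), (c)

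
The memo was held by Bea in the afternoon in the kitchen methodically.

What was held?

the memo

'the memo' marks the patient of the holding event.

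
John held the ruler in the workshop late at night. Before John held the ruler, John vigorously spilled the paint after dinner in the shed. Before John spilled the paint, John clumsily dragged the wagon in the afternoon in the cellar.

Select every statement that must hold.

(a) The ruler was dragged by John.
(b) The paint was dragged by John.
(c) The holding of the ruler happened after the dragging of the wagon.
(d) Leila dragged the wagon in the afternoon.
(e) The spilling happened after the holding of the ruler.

(c)

(a) Not entailed — John dragged the wagon, not the ruler; the ruler belongs to the holding event.
(b) Not entailed — John dragged the wagon, not the paint; the paint belongs to the spilling event.
(c) Entailed — the narrative places the dragging before the holding.
(d) Not entailed — the passage has John dragging the wagon, not Leila.
(e) Not entailed — the narrative places the spilling before the holding, not after.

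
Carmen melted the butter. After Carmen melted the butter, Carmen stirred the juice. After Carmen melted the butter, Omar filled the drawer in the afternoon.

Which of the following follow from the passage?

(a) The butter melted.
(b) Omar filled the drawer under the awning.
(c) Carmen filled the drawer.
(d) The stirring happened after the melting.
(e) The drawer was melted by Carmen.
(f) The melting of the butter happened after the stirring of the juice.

(a) Entailed — 'Carmen melted the butter' is causative; it entails the inchoative 'the butter melted'.
(b) Not entailed — 'under the awning' adds information not in the original event.
(c) Not entailed — the passage has Omar filling the drawer, not Carmen.
(d) Entailed — the narrative places the melting before the stirring.
(e) Not entailed — Carmen melted the butter, not the drawer; the drawer belongs to the filling event.
(f) Not entailed — the narrative places the melting before the stirring, not after.

(a), (d)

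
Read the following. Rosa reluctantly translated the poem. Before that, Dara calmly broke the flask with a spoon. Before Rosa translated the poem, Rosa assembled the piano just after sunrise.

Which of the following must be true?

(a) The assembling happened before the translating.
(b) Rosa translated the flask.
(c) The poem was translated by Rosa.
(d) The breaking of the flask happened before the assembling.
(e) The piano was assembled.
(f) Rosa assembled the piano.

(a) Entailed — the narrative places the assembling before the translating.
(b) Not entailed — Rosa translated the poem, not the flask; the flask belongs to the breaking event.
(c) Entailed — dropping 'reluctantly' leaves a sub-description the original still satisfies.
(d) Not entailed — the narrative doesn't order the breaking relative to the assembling.
(e) Entailed — the original entails any weakening of itself; this just drops 'just after sunrise' and generalizes the agent.
(f) Entailed — every conjunct here is already in the original assembling event.

(a), (c), (e), (f)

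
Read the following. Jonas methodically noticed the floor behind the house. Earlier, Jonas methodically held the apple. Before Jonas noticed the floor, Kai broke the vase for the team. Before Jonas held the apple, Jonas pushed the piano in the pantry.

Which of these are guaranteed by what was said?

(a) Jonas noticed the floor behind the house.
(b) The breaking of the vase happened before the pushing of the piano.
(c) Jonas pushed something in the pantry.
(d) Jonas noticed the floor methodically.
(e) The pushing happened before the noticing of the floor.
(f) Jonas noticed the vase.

(a), (c), (d), (e)

(a) Entailed — this follows by dropping conjuncts from the noticing event's description.
(b) Not entailed — the narrative doesn't order the breaking relative to the pushing.
(c) Entailed — this follows by dropping conjuncts from the pushing event's description.
(d) Entailed — this follows by dropping conjuncts from the noticing event's description.
(e) Entailed — the narrative places the pushing before the noticing.
(f) Not entailed — Jonas noticed the floor, not the vase; the vase belongs to the breaking event.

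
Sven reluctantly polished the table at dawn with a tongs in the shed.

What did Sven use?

'with a tongs' marks the instrument of the polishing event.

a tongs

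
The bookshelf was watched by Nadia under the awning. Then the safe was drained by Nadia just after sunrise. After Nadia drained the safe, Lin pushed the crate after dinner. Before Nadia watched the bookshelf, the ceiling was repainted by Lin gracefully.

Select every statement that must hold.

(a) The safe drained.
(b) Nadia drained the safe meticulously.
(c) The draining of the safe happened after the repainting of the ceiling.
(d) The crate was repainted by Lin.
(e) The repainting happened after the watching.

(a), (c)

(a) Entailed — 'Nadia drained the safe' is causative; it entails the inchoative 'the safe drained'.
(b) Not entailed — 'meticulously' adds information not in the original event.
(c) Entailed — the narrative places the repainting before the draining.
(d) Not entailed — Lin repainted the ceiling, not the crate; the crate belongs to the pushing event.
(e) Not entailed — the narrative places the repainting before the watching, not after.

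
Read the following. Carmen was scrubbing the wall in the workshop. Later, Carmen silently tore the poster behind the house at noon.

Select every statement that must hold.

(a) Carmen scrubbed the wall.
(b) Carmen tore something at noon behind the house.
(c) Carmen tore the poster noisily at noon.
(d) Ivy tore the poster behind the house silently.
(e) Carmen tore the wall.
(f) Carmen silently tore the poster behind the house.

(a), (b), (f)

(a) Entailed — 'scrub' is an activity; 'was scrubbing' entails that some scrubbing happened, so 'scrubbed' holds.
(b) Entailed — every conjunct here is already in the original tearing event.
(c) Not entailed — 'noisily' adds a manner not in (and inconsistent with) the original.
(d) Not entailed — the passage has Carmen tearing the poster, not Ivy.
(e) Not entailed — Carmen tore the poster, not the wall; the wall belongs to the scrubbing event.
(f) Entailed — the original entails any weakening of itself; this just drops 'at noon'.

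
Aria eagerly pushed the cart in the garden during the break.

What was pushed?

'the cart' marks the patient of the pushing event.

the cart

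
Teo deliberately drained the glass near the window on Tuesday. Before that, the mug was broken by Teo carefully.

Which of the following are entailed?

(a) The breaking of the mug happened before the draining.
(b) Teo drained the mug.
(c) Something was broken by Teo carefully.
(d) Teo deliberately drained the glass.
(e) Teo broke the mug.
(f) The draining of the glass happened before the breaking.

(a) Entailed — the narrative places the breaking before the draining.
(b) Not entailed — Teo drained the glass, not the mug; the mug belongs to the breaking event.
(c) Entailed — the original entails any weakening of itself; this just generalizes the patient.
(d) Entailed — the original entails any weakening of itself; this just drops 'on Tuesday', 'near the window'.
(e) Entailed — dropping 'carefully' leaves a sub-description the original still satisfies.
(f) Not entailed — the narrative places the breaking before the draining, not after.

(a), (c), (d), (e)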